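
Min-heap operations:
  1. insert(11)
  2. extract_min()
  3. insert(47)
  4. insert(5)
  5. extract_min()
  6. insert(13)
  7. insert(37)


insert(11) -> [11]
extract_min()->11, []
insert(47) -> [47]
insert(5) -> [5, 47]
extract_min()->5, [47]
insert(13) -> [13, 47]
insert(37) -> [13, 47, 37]

Final heap: [13, 47, 37]


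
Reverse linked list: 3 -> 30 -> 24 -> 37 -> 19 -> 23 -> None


Step 1: curr=3, set curr.next=prev(None) | reversed so far: 3
Step 2: curr=30, set curr.next=prev(3) | reversed so far: 30 -> 3
Step 3: curr=24, set curr.next=prev(30) | reversed so far: 24 -> 30 -> 3
Step 4: curr=37, set curr.next=prev(24) | reversed so far: 37 -> 24 -> 30 -> 3
Step 5: curr=19, set curr.next=prev(37) | reversed so far: 19 -> 37 -> 24 -> 30 -> 3
Step 6: curr=23, set curr.next=prev(19) | reversed so far: 23 -> 19 -> 37 -> 24 -> 30 -> 3

23 -> 19 -> 37 -> 24 -> 30 -> 3 -> None


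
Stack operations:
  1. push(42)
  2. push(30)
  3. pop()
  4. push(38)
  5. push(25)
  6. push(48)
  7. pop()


push(42) -> [42]
push(30) -> [42, 30]
pop()->30, [42]
push(38) -> [42, 38]
push(25) -> [42, 38, 25]
push(48) -> [42, 38, 25, 48]
pop()->48, [42, 38, 25]

Final stack: [42, 38, 25]


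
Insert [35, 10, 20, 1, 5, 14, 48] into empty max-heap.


Insert 35: [35]
Insert 10: [35, 10]
Insert 20: [35, 10, 20]
Insert 1: [35, 10, 20, 1]
Insert 5: [35, 10, 20, 1, 5]
Insert 14: [35, 10, 20, 1, 5, 14]
Insert 48: [48, 10, 35, 1, 5, 14, 20]

Final heap: [48, 10, 35, 1, 5, 14, 20]


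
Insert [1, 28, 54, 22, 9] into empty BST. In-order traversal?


Insert 1: root
Insert 28: R from 1
Insert 54: R from 1 -> R from 28
Insert 22: R from 1 -> L from 28
Insert 9: R from 1 -> L from 28 -> L from 22

In-order: [1, 9, 22, 28, 54]


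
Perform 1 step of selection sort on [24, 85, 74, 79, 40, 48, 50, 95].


Initial: [24, 85, 74, 79, 40, 48, 50, 95]
Step 1: min=24 at 0
  Swap: [24, 85, 74, 79, 40, 48, 50, 95]

After 1 step: [24, 85, 74, 79, 40, 48, 50, 95]


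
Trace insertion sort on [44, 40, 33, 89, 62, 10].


Initial: [44, 40, 33, 89, 62, 10]
Insert 40: [40, 44, 33, 89, 62, 10]
Insert 33: [33, 40, 44, 89, 62, 10]
Insert 89: [33, 40, 44, 89, 62, 10]
Insert 62: [33, 40, 44, 62, 89, 10]
Insert 10: [10, 33, 40, 44, 62, 89]

Sorted: [10, 33, 40, 44, 62, 89]


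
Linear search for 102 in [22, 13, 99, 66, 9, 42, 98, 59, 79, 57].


i=0: 22!=102
i=1: 13!=102
i=2: 99!=102
i=3: 66!=102
i=4: 9!=102
i=5: 42!=102
i=6: 98!=102
i=7: 59!=102
i=8: 79!=102
i=9: 57!=102

Not found, 10 comps


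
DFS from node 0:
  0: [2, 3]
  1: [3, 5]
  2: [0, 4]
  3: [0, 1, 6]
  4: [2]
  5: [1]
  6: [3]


Visit 0, push [3, 2]
Visit 2, push [4]
Visit 4, push []
Visit 3, push [6, 1]
Visit 1, push [5]
Visit 5, push []
Visit 6, push []

DFS order: [0, 2, 4, 3, 1, 5, 6]


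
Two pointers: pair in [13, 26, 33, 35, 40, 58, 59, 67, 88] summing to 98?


lo=0(13)+hi=8(88)=101
lo=0(13)+hi=7(67)=80
lo=1(26)+hi=7(67)=93
lo=2(33)+hi=7(67)=100
lo=2(33)+hi=6(59)=92
lo=3(35)+hi=6(59)=94
lo=4(40)+hi=6(59)=99
lo=4(40)+hi=5(58)=98

Yes: 40+58=98


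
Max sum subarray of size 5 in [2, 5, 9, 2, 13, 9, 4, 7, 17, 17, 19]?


[0:5]: 31
[1:6]: 38
[2:7]: 37
[3:8]: 35
[4:9]: 50
[5:10]: 54
[6:11]: 64

Max: 64 at [6:11]


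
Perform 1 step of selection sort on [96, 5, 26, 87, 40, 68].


Initial: [96, 5, 26, 87, 40, 68]
Step 1: min=5 at 1
  Swap: [5, 96, 26, 87, 40, 68]

After 1 step: [5, 96, 26, 87, 40, 68]


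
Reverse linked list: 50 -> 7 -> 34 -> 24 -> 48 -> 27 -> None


Step 1: curr=50, set curr.next=prev(None) | reversed so far: 50
Step 2: curr=7, set curr.next=prev(50) | reversed so far: 7 -> 50
Step 3: curr=34, set curr.next=prev(7) | reversed so far: 34 -> 7 -> 50
Step 4: curr=24, set curr.next=prev(34) | reversed so far: 24 -> 34 -> 7 -> 50
Step 5: curr=48, set curr.next=prev(24) | reversed so far: 48 -> 24 -> 34 -> 7 -> 50
Step 6: curr=27, set curr.next=prev(48) | reversed so far: 27 -> 48 -> 24 -> 34 -> 7 -> 50

27 -> 48 -> 24 -> 34 -> 7 -> 50 -> None


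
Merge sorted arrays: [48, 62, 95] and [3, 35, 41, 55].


Take 3 from B
Take 35 from B
Take 41 from B
Take 48 from A
Take 55 from B

Merged: [3, 35, 41, 48, 55, 62, 95]


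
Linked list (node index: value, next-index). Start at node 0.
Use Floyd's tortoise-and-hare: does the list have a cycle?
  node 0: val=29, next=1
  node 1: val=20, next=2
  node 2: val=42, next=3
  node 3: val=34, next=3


Floyd's tortoise (slow, +1) and hare (fast, +2):
  init: slow=0, fast=0
  step 1: slow=1, fast=2
  step 2: slow=2, fast=3
  step 3: slow=3, fast=3
  slow == fast at node 3: cycle detected

Cycle: yes


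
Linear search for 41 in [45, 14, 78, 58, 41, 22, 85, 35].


i=0: 45!=41
i=1: 14!=41
i=2: 78!=41
i=3: 58!=41
i=4: 41==41 found!

Found at 4, 5 comps


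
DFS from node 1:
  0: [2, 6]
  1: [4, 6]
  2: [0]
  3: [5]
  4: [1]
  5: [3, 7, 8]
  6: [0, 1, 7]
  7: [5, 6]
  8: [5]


Visit 1, push [6, 4]
Visit 4, push []
Visit 6, push [7, 0]
Visit 0, push [2]
Visit 2, push []
Visit 7, push [5]
Visit 5, push [8, 3]
Visit 3, push []
Visit 8, push []

DFS order: [1, 4, 6, 0, 2, 7, 5, 3, 8]


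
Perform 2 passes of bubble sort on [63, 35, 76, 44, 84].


Initial: [63, 35, 76, 44, 84]
Pass 1: [35, 63, 44, 76, 84] (2 swaps)
Pass 2: [35, 44, 63, 76, 84] (1 swaps)

After 2 passes: [35, 44, 63, 76, 84]


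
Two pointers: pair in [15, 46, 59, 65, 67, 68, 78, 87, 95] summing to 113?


lo=0(15)+hi=8(95)=110
lo=1(46)+hi=8(95)=141
lo=1(46)+hi=7(87)=133
lo=1(46)+hi=6(78)=124
lo=1(46)+hi=5(68)=114
lo=1(46)+hi=4(67)=113

Yes: 46+67=113


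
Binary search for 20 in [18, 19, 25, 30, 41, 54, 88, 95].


Step 1: lo=0, hi=7, mid=3, val=30
Step 2: lo=0, hi=2, mid=1, val=19
Step 3: lo=2, hi=2, mid=2, val=25

Not found


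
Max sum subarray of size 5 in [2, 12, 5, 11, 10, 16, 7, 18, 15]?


[0:5]: 40
[1:6]: 54
[2:7]: 49
[3:8]: 62
[4:9]: 66

Max: 66 at [4:9]


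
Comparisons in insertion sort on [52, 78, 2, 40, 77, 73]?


Algorithm: insertion sort
Input: [52, 78, 2, 40, 77, 73]
Sorted: [2, 40, 52, 73, 77, 78]

11


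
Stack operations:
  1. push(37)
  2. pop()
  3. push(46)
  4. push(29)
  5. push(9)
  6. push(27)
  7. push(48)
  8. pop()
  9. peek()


push(37) -> [37]
pop()->37, []
push(46) -> [46]
push(29) -> [46, 29]
push(9) -> [46, 29, 9]
push(27) -> [46, 29, 9, 27]
push(48) -> [46, 29, 9, 27, 48]
pop()->48, [46, 29, 9, 27]
peek()->27

Final stack: [46, 29, 9, 27]


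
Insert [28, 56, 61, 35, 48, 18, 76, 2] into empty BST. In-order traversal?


Insert 28: root
Insert 56: R from 28
Insert 61: R from 28 -> R from 56
Insert 35: R from 28 -> L from 56
Insert 48: R from 28 -> L from 56 -> R from 35
Insert 18: L from 28
Insert 76: R from 28 -> R from 56 -> R from 61
Insert 2: L from 28 -> L from 18

In-order: [2, 18, 28, 35, 48, 56, 61, 76]


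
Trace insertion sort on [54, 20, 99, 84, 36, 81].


Initial: [54, 20, 99, 84, 36, 81]
Insert 20: [20, 54, 99, 84, 36, 81]
Insert 99: [20, 54, 99, 84, 36, 81]
Insert 84: [20, 54, 84, 99, 36, 81]
Insert 36: [20, 36, 54, 84, 99, 81]
Insert 81: [20, 36, 54, 81, 84, 99]

Sorted: [20, 36, 54, 81, 84, 99]


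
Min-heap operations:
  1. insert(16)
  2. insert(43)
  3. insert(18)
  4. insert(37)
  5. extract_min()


insert(16) -> [16]
insert(43) -> [16, 43]
insert(18) -> [16, 43, 18]
insert(37) -> [16, 37, 18, 43]
extract_min()->16, [18, 37, 43]

Final heap: [18, 37, 43]


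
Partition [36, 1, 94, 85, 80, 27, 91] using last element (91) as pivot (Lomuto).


Pivot: 91
  36 <= 91: advance i (no swap)
  1 <= 91: advance i (no swap)
  85 <= 91: swap -> [36, 1, 85, 94, 80, 27, 91]
  80 <= 91: swap -> [36, 1, 85, 80, 94, 27, 91]
  27 <= 91: swap -> [36, 1, 85, 80, 27, 94, 91]
Place pivot at 5: [36, 1, 85, 80, 27, 91, 94]

Partitioned: [36, 1, 85, 80, 27, 91, 94]


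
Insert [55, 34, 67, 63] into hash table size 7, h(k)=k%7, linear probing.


Insert 55: h=6 -> slot 6
Insert 34: h=6, 1 probes -> slot 0
Insert 67: h=4 -> slot 4
Insert 63: h=0, 1 probes -> slot 1

Table: [34, 63, None, None, 67, None, 55]


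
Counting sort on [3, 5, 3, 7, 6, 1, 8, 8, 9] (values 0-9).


Input: [3, 5, 3, 7, 6, 1, 8, 8, 9]
Counts: [0, 1, 0, 2, 0, 1, 1, 1, 2, 1]

Sorted: [1, 3, 3, 5, 6, 7, 8, 8, 9]


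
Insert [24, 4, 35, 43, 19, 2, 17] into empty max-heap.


Insert 24: [24]
Insert 4: [24, 4]
Insert 35: [35, 4, 24]
Insert 43: [43, 35, 24, 4]
Insert 19: [43, 35, 24, 4, 19]
Insert 2: [43, 35, 24, 4, 19, 2]
Insert 17: [43, 35, 24, 4, 19, 2, 17]

Final heap: [43, 35, 24, 4, 19, 2, 17]


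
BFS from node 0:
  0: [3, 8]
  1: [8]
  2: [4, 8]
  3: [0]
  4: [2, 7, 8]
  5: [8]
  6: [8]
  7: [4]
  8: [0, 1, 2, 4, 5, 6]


Visit 0, enqueue [3, 8]
Visit 3, enqueue []
Visit 8, enqueue [1, 2, 4, 5, 6]
Visit 1, enqueue []
Visit 2, enqueue []
Visit 4, enqueue [7]
Visit 5, enqueue []
Visit 6, enqueue []
Visit 7, enqueue []

BFS order: [0, 3, 8, 1, 2, 4, 5, 6, 7]


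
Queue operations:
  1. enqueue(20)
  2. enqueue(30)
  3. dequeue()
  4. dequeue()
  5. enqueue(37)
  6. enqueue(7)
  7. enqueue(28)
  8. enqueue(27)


enqueue(20) -> [20]
enqueue(30) -> [20, 30]
dequeue()->20, [30]
dequeue()->30, []
enqueue(37) -> [37]
enqueue(7) -> [37, 7]
enqueue(28) -> [37, 7, 28]
enqueue(27) -> [37, 7, 28, 27]

Final queue: [37, 7, 28, 27]


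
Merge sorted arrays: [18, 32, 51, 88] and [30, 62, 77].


Take 18 from A
Take 30 from B
Take 32 from A
Take 51 from A
Take 62 from B
Take 77 from B

Merged: [18, 30, 32, 51, 62, 77, 88]


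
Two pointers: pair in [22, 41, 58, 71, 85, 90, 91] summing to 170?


lo=0(22)+hi=6(91)=113
lo=1(41)+hi=6(91)=132
lo=2(58)+hi=6(91)=149
lo=3(71)+hi=6(91)=162
lo=4(85)+hi=6(91)=176
lo=4(85)+hi=5(90)=175

No pair found


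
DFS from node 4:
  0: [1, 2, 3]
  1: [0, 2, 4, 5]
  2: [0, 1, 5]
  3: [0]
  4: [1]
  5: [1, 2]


Visit 4, push [1]
Visit 1, push [5, 2, 0]
Visit 0, push [3, 2]
Visit 2, push [5]
Visit 5, push []
Visit 3, push []

DFS order: [4, 1, 0, 2, 5, 3]


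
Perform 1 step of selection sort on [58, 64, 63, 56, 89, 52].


Initial: [58, 64, 63, 56, 89, 52]
Step 1: min=52 at 5
  Swap: [52, 64, 63, 56, 89, 58]

After 1 step: [52, 64, 63, 56, 89, 58]


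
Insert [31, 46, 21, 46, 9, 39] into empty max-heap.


Insert 31: [31]
Insert 46: [46, 31]
Insert 21: [46, 31, 21]
Insert 46: [46, 46, 21, 31]
Insert 9: [46, 46, 21, 31, 9]
Insert 39: [46, 46, 39, 31, 9, 21]

Final heap: [46, 46, 39, 31, 9, 21]


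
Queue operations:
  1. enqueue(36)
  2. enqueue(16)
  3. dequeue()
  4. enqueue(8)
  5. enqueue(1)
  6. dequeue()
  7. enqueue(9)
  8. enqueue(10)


enqueue(36) -> [36]
enqueue(16) -> [36, 16]
dequeue()->36, [16]
enqueue(8) -> [16, 8]
enqueue(1) -> [16, 8, 1]
dequeue()->16, [8, 1]
enqueue(9) -> [8, 1, 9]
enqueue(10) -> [8, 1, 9, 10]

Final queue: [8, 1, 9, 10]


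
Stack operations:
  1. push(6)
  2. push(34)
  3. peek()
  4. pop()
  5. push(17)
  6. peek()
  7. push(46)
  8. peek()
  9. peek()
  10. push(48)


push(6) -> [6]
push(34) -> [6, 34]
peek()->34
pop()->34, [6]
push(17) -> [6, 17]
peek()->17
push(46) -> [6, 17, 46]
peek()->46
peek()->46
push(48) -> [6, 17, 46, 48]

Final stack: [6, 17, 46, 48]


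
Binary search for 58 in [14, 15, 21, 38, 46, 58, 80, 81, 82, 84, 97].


Step 1: lo=0, hi=10, mid=5, val=58

Found at index 5


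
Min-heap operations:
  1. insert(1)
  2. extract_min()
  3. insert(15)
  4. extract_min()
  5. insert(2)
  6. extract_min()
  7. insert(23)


insert(1) -> [1]
extract_min()->1, []
insert(15) -> [15]
extract_min()->15, []
insert(2) -> [2]
extract_min()->2, []
insert(23) -> [23]

Final heap: [23]


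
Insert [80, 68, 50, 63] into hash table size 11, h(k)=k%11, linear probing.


Insert 80: h=3 -> slot 3
Insert 68: h=2 -> slot 2
Insert 50: h=6 -> slot 6
Insert 63: h=8 -> slot 8

Table: [None, None, 68, 80, None, None, 50, None, 63, None, None]


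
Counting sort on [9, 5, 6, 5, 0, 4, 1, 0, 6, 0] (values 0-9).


Input: [9, 5, 6, 5, 0, 4, 1, 0, 6, 0]
Counts: [3, 1, 0, 0, 1, 2, 2, 0, 0, 1]

Sorted: [0, 0, 0, 1, 4, 5, 5, 6, 6, 9]


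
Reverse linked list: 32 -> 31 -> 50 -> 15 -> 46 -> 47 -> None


Step 1: curr=32, set curr.next=prev(None) | reversed so far: 32
Step 2: curr=31, set curr.next=prev(32) | reversed so far: 31 -> 32
Step 3: curr=50, set curr.next=prev(31) | reversed so far: 50 -> 31 -> 32
Step 4: curr=15, set curr.next=prev(50) | reversed so far: 15 -> 50 -> 31 -> 32
Step 5: curr=46, set curr.next=prev(15) | reversed so far: 46 -> 15 -> 50 -> 31 -> 32
Step 6: curr=47, set curr.next=prev(46) | reversed so far: 47 -> 46 -> 15 -> 50 -> 31 -> 32

47 -> 46 -> 15 -> 50 -> 31 -> 32 -> None


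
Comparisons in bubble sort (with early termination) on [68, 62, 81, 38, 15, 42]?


Algorithm: bubble sort (with early termination)
Input: [68, 62, 81, 38, 15, 42]
Sorted: [15, 38, 42, 62, 68, 81]

15


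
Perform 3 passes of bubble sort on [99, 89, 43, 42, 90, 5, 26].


Initial: [99, 89, 43, 42, 90, 5, 26]
Pass 1: [89, 43, 42, 90, 5, 26, 99] (6 swaps)
Pass 2: [43, 42, 89, 5, 26, 90, 99] (4 swaps)
Pass 3: [42, 43, 5, 26, 89, 90, 99] (3 swaps)

After 3 passes: [42, 43, 5, 26, 89, 90, 99]


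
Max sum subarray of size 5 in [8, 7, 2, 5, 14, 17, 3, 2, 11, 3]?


[0:5]: 36
[1:6]: 45
[2:7]: 41
[3:8]: 41
[4:9]: 47
[5:10]: 36

Max: 47 at [4:9]


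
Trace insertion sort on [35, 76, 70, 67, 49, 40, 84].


Initial: [35, 76, 70, 67, 49, 40, 84]
Insert 76: [35, 76, 70, 67, 49, 40, 84]
Insert 70: [35, 70, 76, 67, 49, 40, 84]
Insert 67: [35, 67, 70, 76, 49, 40, 84]
Insert 49: [35, 49, 67, 70, 76, 40, 84]
Insert 40: [35, 40, 49, 67, 70, 76, 84]
Insert 84: [35, 40, 49, 67, 70, 76, 84]

Sorted: [35, 40, 49, 67, 70, 76, 84]


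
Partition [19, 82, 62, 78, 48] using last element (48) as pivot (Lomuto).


Pivot: 48
  19 <= 48: advance i (no swap)
Place pivot at 1: [19, 48, 62, 78, 82]

Partitioned: [19, 48, 62, 78, 82]


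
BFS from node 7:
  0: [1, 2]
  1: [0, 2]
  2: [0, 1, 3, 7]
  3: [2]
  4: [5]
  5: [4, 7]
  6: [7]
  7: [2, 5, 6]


Visit 7, enqueue [2, 5, 6]
Visit 2, enqueue [0, 1, 3]
Visit 5, enqueue [4]
Visit 6, enqueue []
Visit 0, enqueue []
Visit 1, enqueue []
Visit 3, enqueue []
Visit 4, enqueue []

BFS order: [7, 2, 5, 6, 0, 1, 3, 4]


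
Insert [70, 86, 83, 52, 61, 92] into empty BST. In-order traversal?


Insert 70: root
Insert 86: R from 70
Insert 83: R from 70 -> L from 86
Insert 52: L from 70
Insert 61: L from 70 -> R from 52
Insert 92: R from 70 -> R from 86

In-order: [52, 61, 70, 83, 86, 92]


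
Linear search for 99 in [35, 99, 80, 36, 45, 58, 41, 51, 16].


i=0: 35!=99
i=1: 99==99 found!

Found at 1, 2 comps


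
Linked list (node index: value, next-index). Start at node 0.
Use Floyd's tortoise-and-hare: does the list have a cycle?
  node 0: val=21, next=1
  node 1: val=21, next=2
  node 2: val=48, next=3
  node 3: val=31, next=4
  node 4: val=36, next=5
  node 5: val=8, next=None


Floyd's tortoise (slow, +1) and hare (fast, +2):
  init: slow=0, fast=0
  step 1: slow=1, fast=2
  step 2: slow=2, fast=4
  step 3: fast 4->5->None, no cycle

Cycle: no


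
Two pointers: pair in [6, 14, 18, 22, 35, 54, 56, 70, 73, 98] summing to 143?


lo=0(6)+hi=9(98)=104
lo=1(14)+hi=9(98)=112
lo=2(18)+hi=9(98)=116
lo=3(22)+hi=9(98)=120
lo=4(35)+hi=9(98)=133
lo=5(54)+hi=9(98)=152
lo=5(54)+hi=8(73)=127
lo=6(56)+hi=8(73)=129
lo=7(70)+hi=8(73)=143

Yes: 70+73=143


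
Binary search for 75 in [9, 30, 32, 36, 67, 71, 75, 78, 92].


Step 1: lo=0, hi=8, mid=4, val=67
Step 2: lo=5, hi=8, mid=6, val=75

Found at index 6


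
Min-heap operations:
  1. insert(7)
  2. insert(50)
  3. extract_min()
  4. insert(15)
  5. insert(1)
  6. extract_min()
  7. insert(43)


insert(7) -> [7]
insert(50) -> [7, 50]
extract_min()->7, [50]
insert(15) -> [15, 50]
insert(1) -> [1, 50, 15]
extract_min()->1, [15, 50]
insert(43) -> [15, 50, 43]

Final heap: [15, 50, 43]


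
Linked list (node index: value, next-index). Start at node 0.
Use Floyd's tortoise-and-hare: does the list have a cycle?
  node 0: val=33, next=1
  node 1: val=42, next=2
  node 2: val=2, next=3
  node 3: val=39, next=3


Floyd's tortoise (slow, +1) and hare (fast, +2):
  init: slow=0, fast=0
  step 1: slow=1, fast=2
  step 2: slow=2, fast=3
  step 3: slow=3, fast=3
  slow == fast at node 3: cycle detected

Cycle: yes


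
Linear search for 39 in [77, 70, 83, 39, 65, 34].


i=0: 77!=39
i=1: 70!=39
i=2: 83!=39
i=3: 39==39 found!

Found at 3, 4 comps


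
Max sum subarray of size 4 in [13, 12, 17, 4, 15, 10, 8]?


[0:4]: 46
[1:5]: 48
[2:6]: 46
[3:7]: 37

Max: 48 at [1:5]


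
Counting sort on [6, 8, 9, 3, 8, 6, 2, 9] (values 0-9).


Input: [6, 8, 9, 3, 8, 6, 2, 9]
Counts: [0, 0, 1, 1, 0, 0, 2, 0, 2, 2]

Sorted: [2, 3, 6, 6, 8, 8, 9, 9]


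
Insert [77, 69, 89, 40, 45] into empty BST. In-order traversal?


Insert 77: root
Insert 69: L from 77
Insert 89: R from 77
Insert 40: L from 77 -> L from 69
Insert 45: L from 77 -> L from 69 -> R from 40

In-order: [40, 45, 69, 77, 89]


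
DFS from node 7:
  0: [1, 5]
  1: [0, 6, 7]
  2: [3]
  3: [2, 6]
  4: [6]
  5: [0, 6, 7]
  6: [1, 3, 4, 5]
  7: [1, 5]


Visit 7, push [5, 1]
Visit 1, push [6, 0]
Visit 0, push [5]
Visit 5, push [6]
Visit 6, push [4, 3]
Visit 3, push [2]
Visit 2, push []
Visit 4, push []

DFS order: [7, 1, 0, 5, 6, 3, 2, 4]


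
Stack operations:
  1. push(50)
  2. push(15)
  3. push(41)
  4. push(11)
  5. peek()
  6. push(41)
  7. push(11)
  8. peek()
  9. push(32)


push(50) -> [50]
push(15) -> [50, 15]
push(41) -> [50, 15, 41]
push(11) -> [50, 15, 41, 11]
peek()->11
push(41) -> [50, 15, 41, 11, 41]
push(11) -> [50, 15, 41, 11, 41, 11]
peek()->11
push(32) -> [50, 15, 41, 11, 41, 11, 32]

Final stack: [50, 15, 41, 11, 41, 11, 32]


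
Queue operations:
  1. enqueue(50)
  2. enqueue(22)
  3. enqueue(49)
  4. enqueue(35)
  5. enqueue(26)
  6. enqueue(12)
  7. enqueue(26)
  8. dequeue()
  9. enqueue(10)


enqueue(50) -> [50]
enqueue(22) -> [50, 22]
enqueue(49) -> [50, 22, 49]
enqueue(35) -> [50, 22, 49, 35]
enqueue(26) -> [50, 22, 49, 35, 26]
enqueue(12) -> [50, 22, 49, 35, 26, 12]
enqueue(26) -> [50, 22, 49, 35, 26, 12, 26]
dequeue()->50, [22, 49, 35, 26, 12, 26]
enqueue(10) -> [22, 49, 35, 26, 12, 26, 10]

Final queue: [22, 49, 35, 26, 12, 26, 10]


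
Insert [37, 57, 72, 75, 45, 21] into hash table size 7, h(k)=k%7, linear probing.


Insert 37: h=2 -> slot 2
Insert 57: h=1 -> slot 1
Insert 72: h=2, 1 probes -> slot 3
Insert 75: h=5 -> slot 5
Insert 45: h=3, 1 probes -> slot 4
Insert 21: h=0 -> slot 0

Table: [21, 57, 37, 72, 45, 75, None]


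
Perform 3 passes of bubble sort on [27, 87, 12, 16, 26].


Initial: [27, 87, 12, 16, 26]
Pass 1: [27, 12, 16, 26, 87] (3 swaps)
Pass 2: [12, 16, 26, 27, 87] (3 swaps)
Pass 3: [12, 16, 26, 27, 87] (0 swaps)

After 3 passes: [12, 16, 26, 27, 87]


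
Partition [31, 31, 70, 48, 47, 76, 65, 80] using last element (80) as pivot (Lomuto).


Pivot: 80
  31 <= 80: advance i (no swap)
  31 <= 80: advance i (no swap)
  70 <= 80: advance i (no swap)
  48 <= 80: advance i (no swap)
  47 <= 80: advance i (no swap)
  76 <= 80: advance i (no swap)
  65 <= 80: advance i (no swap)
Place pivot at 7: [31, 31, 70, 48, 47, 76, 65, 80]

Partitioned: [31, 31, 70, 48, 47, 76, 65, 80]


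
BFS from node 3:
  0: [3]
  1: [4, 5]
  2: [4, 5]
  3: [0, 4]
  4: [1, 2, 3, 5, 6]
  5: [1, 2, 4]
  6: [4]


Visit 3, enqueue [0, 4]
Visit 0, enqueue []
Visit 4, enqueue [1, 2, 5, 6]
Visit 1, enqueue []
Visit 2, enqueue []
Visit 5, enqueue []
Visit 6, enqueue []

BFS order: [3, 0, 4, 1, 2, 5, 6]


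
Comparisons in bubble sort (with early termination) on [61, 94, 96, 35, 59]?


Algorithm: bubble sort (with early termination)
Input: [61, 94, 96, 35, 59]
Sorted: [35, 59, 61, 94, 96]

10


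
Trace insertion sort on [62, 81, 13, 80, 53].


Initial: [62, 81, 13, 80, 53]
Insert 81: [62, 81, 13, 80, 53]
Insert 13: [13, 62, 81, 80, 53]
Insert 80: [13, 62, 80, 81, 53]
Insert 53: [13, 53, 62, 80, 81]

Sorted: [13, 53, 62, 80, 81]


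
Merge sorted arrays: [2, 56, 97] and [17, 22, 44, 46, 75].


Take 2 from A
Take 17 from B
Take 22 from B
Take 44 from B
Take 46 from B
Take 56 from A
Take 75 from B

Merged: [2, 17, 22, 44, 46, 56, 75, 97]


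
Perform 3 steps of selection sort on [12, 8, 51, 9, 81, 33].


Initial: [12, 8, 51, 9, 81, 33]
Step 1: min=8 at 1
  Swap: [8, 12, 51, 9, 81, 33]
Step 2: min=9 at 3
  Swap: [8, 9, 51, 12, 81, 33]
Step 3: min=12 at 3
  Swap: [8, 9, 12, 51, 81, 33]

After 3 steps: [8, 9, 12, 51, 81, 33]


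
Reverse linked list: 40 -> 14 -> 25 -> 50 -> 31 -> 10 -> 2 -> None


Step 1: curr=40, set curr.next=prev(None) | reversed so far: 40
Step 2: curr=14, set curr.next=prev(40) | reversed so far: 14 -> 40
Step 3: curr=25, set curr.next=prev(14) | reversed so far: 25 -> 14 -> 40
Step 4: curr=50, set curr.next=prev(25) | reversed so far: 50 -> 25 -> 14 -> 40
Step 5: curr=31, set curr.next=prev(50) | reversed so far: 31 -> 50 -> 25 -> 14 -> 40
Step 6: curr=10, set curr.next=prev(31) | reversed so far: 10 -> 31 -> 50 -> 25 -> 14 -> 40
Step 7: curr=2, set curr.next=prev(10) | reversed so far: 2 -> 10 -> 31 -> 50 -> 25 -> 14 -> 40

2 -> 10 -> 31 -> 50 -> 25 -> 14 -> 40 -> None


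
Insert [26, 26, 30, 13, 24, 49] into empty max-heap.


Insert 26: [26]
Insert 26: [26, 26]
Insert 30: [30, 26, 26]
Insert 13: [30, 26, 26, 13]
Insert 24: [30, 26, 26, 13, 24]
Insert 49: [49, 26, 30, 13, 24, 26]

Final heap: [49, 26, 30, 13, 24, 26]


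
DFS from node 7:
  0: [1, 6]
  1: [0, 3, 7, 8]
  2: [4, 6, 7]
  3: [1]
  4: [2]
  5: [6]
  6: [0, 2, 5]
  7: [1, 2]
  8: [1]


Visit 7, push [2, 1]
Visit 1, push [8, 3, 0]
Visit 0, push [6]
Visit 6, push [5, 2]
Visit 2, push [4]
Visit 4, push []
Visit 5, push []
Visit 3, push []
Visit 8, push []

DFS order: [7, 1, 0, 6, 2, 4, 5, 3, 8]


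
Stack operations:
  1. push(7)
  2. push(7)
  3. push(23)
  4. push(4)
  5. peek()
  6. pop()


push(7) -> [7]
push(7) -> [7, 7]
push(23) -> [7, 7, 23]
push(4) -> [7, 7, 23, 4]
peek()->4
pop()->4, [7, 7, 23]

Final stack: [7, 7, 23]


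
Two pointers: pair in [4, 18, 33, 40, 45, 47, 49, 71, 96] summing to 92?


lo=0(4)+hi=8(96)=100
lo=0(4)+hi=7(71)=75
lo=1(18)+hi=7(71)=89
lo=2(33)+hi=7(71)=104
lo=2(33)+hi=6(49)=82
lo=3(40)+hi=6(49)=89
lo=4(45)+hi=6(49)=94
lo=4(45)+hi=5(47)=92

Yes: 45+47=92


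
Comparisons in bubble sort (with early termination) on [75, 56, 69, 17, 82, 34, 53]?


Algorithm: bubble sort (with early termination)
Input: [75, 56, 69, 17, 82, 34, 53]
Sorted: [17, 34, 53, 56, 69, 75, 82]

20


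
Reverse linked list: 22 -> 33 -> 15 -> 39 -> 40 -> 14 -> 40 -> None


Step 1: curr=22, set curr.next=prev(None) | reversed so far: 22
Step 2: curr=33, set curr.next=prev(22) | reversed so far: 33 -> 22
Step 3: curr=15, set curr.next=prev(33) | reversed so far: 15 -> 33 -> 22
Step 4: curr=39, set curr.next=prev(15) | reversed so far: 39 -> 15 -> 33 -> 22
Step 5: curr=40, set curr.next=prev(39) | reversed so far: 40 -> 39 -> 15 -> 33 -> 22
Step 6: curr=14, set curr.next=prev(40) | reversed so far: 14 -> 40 -> 39 -> 15 -> 33 -> 22
Step 7: curr=40, set curr.next=prev(14) | reversed so far: 40 -> 14 -> 40 -> 39 -> 15 -> 33 -> 22

40 -> 14 -> 40 -> 39 -> 15 -> 33 -> 22 -> None


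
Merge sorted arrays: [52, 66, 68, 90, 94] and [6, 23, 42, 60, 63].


Take 6 from B
Take 23 from B
Take 42 from B
Take 52 from A
Take 60 from B
Take 63 from B

Merged: [6, 23, 42, 52, 60, 63, 66, 68, 90, 94]


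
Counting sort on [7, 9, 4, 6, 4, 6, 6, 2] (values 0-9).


Input: [7, 9, 4, 6, 4, 6, 6, 2]
Counts: [0, 0, 1, 0, 2, 0, 3, 1, 0, 1]

Sorted: [2, 4, 4, 6, 6, 6, 7, 9]


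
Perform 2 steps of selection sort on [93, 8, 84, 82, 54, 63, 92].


Initial: [93, 8, 84, 82, 54, 63, 92]
Step 1: min=8 at 1
  Swap: [8, 93, 84, 82, 54, 63, 92]
Step 2: min=54 at 4
  Swap: [8, 54, 84, 82, 93, 63, 92]

After 2 steps: [8, 54, 84, 82, 93, 63, 92]


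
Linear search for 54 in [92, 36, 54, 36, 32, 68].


i=0: 92!=54
i=1: 36!=54
i=2: 54==54 found!

Found at 2, 3 comps


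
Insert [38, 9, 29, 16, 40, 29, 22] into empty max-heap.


Insert 38: [38]
Insert 9: [38, 9]
Insert 29: [38, 9, 29]
Insert 16: [38, 16, 29, 9]
Insert 40: [40, 38, 29, 9, 16]
Insert 29: [40, 38, 29, 9, 16, 29]
Insert 22: [40, 38, 29, 9, 16, 29, 22]

Final heap: [40, 38, 29, 9, 16, 29, 22]


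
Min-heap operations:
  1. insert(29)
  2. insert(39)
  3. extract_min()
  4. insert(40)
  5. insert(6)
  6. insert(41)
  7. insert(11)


insert(29) -> [29]
insert(39) -> [29, 39]
extract_min()->29, [39]
insert(40) -> [39, 40]
insert(6) -> [6, 40, 39]
insert(41) -> [6, 40, 39, 41]
insert(11) -> [6, 11, 39, 41, 40]

Final heap: [6, 11, 39, 41, 40]


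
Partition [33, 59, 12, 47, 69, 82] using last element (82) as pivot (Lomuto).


Pivot: 82
  33 <= 82: advance i (no swap)
  59 <= 82: advance i (no swap)
  12 <= 82: advance i (no swap)
  47 <= 82: advance i (no swap)
  69 <= 82: advance i (no swap)
Place pivot at 5: [33, 59, 12, 47, 69, 82]

Partitioned: [33, 59, 12, 47, 69, 82]


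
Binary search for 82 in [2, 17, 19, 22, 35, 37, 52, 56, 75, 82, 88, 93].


Step 1: lo=0, hi=11, mid=5, val=37
Step 2: lo=6, hi=11, mid=8, val=75
Step 3: lo=9, hi=11, mid=10, val=88
Step 4: lo=9, hi=9, mid=9, val=82

Found at index 9


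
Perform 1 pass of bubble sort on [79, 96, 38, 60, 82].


Initial: [79, 96, 38, 60, 82]
Pass 1: [79, 38, 60, 82, 96] (3 swaps)

After 1 pass: [79, 38, 60, 82, 96]


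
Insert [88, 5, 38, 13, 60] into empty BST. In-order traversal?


Insert 88: root
Insert 5: L from 88
Insert 38: L from 88 -> R from 5
Insert 13: L from 88 -> R from 5 -> L from 38
Insert 60: L from 88 -> R from 5 -> R from 38

In-order: [5, 13, 38, 60, 88]


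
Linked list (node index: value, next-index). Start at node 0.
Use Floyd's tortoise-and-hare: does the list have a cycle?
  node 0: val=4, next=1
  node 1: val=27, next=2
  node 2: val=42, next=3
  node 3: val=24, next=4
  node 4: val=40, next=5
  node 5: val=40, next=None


Floyd's tortoise (slow, +1) and hare (fast, +2):
  init: slow=0, fast=0
  step 1: slow=1, fast=2
  step 2: slow=2, fast=4
  step 3: fast 4->5->None, no cycle

Cycle: no


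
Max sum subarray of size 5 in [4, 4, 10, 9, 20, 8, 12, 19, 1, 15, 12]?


[0:5]: 47
[1:6]: 51
[2:7]: 59
[3:8]: 68
[4:9]: 60
[5:10]: 55
[6:11]: 59

Max: 68 at [3:8]


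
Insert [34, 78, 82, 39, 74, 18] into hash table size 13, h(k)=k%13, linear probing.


Insert 34: h=8 -> slot 8
Insert 78: h=0 -> slot 0
Insert 82: h=4 -> slot 4
Insert 39: h=0, 1 probes -> slot 1
Insert 74: h=9 -> slot 9
Insert 18: h=5 -> slot 5

Table: [78, 39, None, None, 82, 18, None, None, 34, 74, None, None, None]


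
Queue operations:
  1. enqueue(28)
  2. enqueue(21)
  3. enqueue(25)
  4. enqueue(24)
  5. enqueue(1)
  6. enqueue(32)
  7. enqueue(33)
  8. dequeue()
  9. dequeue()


enqueue(28) -> [28]
enqueue(21) -> [28, 21]
enqueue(25) -> [28, 21, 25]
enqueue(24) -> [28, 21, 25, 24]
enqueue(1) -> [28, 21, 25, 24, 1]
enqueue(32) -> [28, 21, 25, 24, 1, 32]
enqueue(33) -> [28, 21, 25, 24, 1, 32, 33]
dequeue()->28, [21, 25, 24, 1, 32, 33]
dequeue()->21, [25, 24, 1, 32, 33]

Final queue: [25, 24, 1, 32, 33]


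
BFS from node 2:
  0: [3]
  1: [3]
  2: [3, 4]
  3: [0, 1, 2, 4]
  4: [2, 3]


Visit 2, enqueue [3, 4]
Visit 3, enqueue [0, 1]
Visit 4, enqueue []
Visit 0, enqueue []
Visit 1, enqueue []

BFS order: [2, 3, 4, 0, 1]


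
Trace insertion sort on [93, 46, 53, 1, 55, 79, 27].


Initial: [93, 46, 53, 1, 55, 79, 27]
Insert 46: [46, 93, 53, 1, 55, 79, 27]
Insert 53: [46, 53, 93, 1, 55, 79, 27]
Insert 1: [1, 46, 53, 93, 55, 79, 27]
Insert 55: [1, 46, 53, 55, 93, 79, 27]
Insert 79: [1, 46, 53, 55, 79, 93, 27]
Insert 27: [1, 27, 46, 53, 55, 79, 93]

Sorted: [1, 27, 46, 53, 55, 79, 93]


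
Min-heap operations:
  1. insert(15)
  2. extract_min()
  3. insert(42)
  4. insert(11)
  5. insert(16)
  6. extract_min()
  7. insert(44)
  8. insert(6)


insert(15) -> [15]
extract_min()->15, []
insert(42) -> [42]
insert(11) -> [11, 42]
insert(16) -> [11, 42, 16]
extract_min()->11, [16, 42]
insert(44) -> [16, 42, 44]
insert(6) -> [6, 16, 44, 42]

Final heap: [6, 16, 44, 42]


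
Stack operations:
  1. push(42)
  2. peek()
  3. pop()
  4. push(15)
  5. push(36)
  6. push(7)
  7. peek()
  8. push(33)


push(42) -> [42]
peek()->42
pop()->42, []
push(15) -> [15]
push(36) -> [15, 36]
push(7) -> [15, 36, 7]
peek()->7
push(33) -> [15, 36, 7, 33]

Final stack: [15, 36, 7, 33]


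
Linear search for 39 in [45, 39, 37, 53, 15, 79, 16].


i=0: 45!=39
i=1: 39==39 found!

Found at 1, 2 comps


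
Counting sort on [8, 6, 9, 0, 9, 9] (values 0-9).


Input: [8, 6, 9, 0, 9, 9]
Counts: [1, 0, 0, 0, 0, 0, 1, 0, 1, 3]

Sorted: [0, 6, 8, 9, 9, 9]


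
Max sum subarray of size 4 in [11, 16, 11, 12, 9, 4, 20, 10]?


[0:4]: 50
[1:5]: 48
[2:6]: 36
[3:7]: 45
[4:8]: 43

Max: 50 at [0:4]


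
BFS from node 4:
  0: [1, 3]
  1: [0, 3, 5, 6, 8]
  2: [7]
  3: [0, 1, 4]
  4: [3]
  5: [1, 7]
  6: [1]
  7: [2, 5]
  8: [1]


Visit 4, enqueue [3]
Visit 3, enqueue [0, 1]
Visit 0, enqueue []
Visit 1, enqueue [5, 6, 8]
Visit 5, enqueue [7]
Visit 6, enqueue []
Visit 8, enqueue []
Visit 7, enqueue [2]
Visit 2, enqueue []

BFS order: [4, 3, 0, 1, 5, 6, 8, 7, 2]


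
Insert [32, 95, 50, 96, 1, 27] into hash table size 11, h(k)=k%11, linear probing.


Insert 32: h=10 -> slot 10
Insert 95: h=7 -> slot 7
Insert 50: h=6 -> slot 6
Insert 96: h=8 -> slot 8
Insert 1: h=1 -> slot 1
Insert 27: h=5 -> slot 5

Table: [None, 1, None, None, None, 27, 50, 95, 96, None, 32]


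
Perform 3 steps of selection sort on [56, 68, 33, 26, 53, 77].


Initial: [56, 68, 33, 26, 53, 77]
Step 1: min=26 at 3
  Swap: [26, 68, 33, 56, 53, 77]
Step 2: min=33 at 2
  Swap: [26, 33, 68, 56, 53, 77]
Step 3: min=53 at 4
  Swap: [26, 33, 53, 56, 68, 77]

After 3 steps: [26, 33, 53, 56, 68, 77]


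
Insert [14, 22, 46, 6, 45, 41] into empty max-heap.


Insert 14: [14]
Insert 22: [22, 14]
Insert 46: [46, 14, 22]
Insert 6: [46, 14, 22, 6]
Insert 45: [46, 45, 22, 6, 14]
Insert 41: [46, 45, 41, 6, 14, 22]

Final heap: [46, 45, 41, 6, 14, 22]


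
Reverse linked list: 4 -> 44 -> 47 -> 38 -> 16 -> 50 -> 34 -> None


Step 1: curr=4, set curr.next=prev(None) | reversed so far: 4
Step 2: curr=44, set curr.next=prev(4) | reversed so far: 44 -> 4
Step 3: curr=47, set curr.next=prev(44) | reversed so far: 47 -> 44 -> 4
Step 4: curr=38, set curr.next=prev(47) | reversed so far: 38 -> 47 -> 44 -> 4
Step 5: curr=16, set curr.next=prev(38) | reversed so far: 16 -> 38 -> 47 -> 44 -> 4
Step 6: curr=50, set curr.next=prev(16) | reversed so far: 50 -> 16 -> 38 -> 47 -> 44 -> 4
Step 7: curr=34, set curr.next=prev(50) | reversed so far: 34 -> 50 -> 16 -> 38 -> 47 -> 44 -> 4

34 -> 50 -> 16 -> 38 -> 47 -> 44 -> 4 -> None


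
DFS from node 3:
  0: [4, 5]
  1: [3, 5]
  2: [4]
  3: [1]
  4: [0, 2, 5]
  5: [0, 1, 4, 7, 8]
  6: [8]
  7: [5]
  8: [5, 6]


Visit 3, push [1]
Visit 1, push [5]
Visit 5, push [8, 7, 4, 0]
Visit 0, push [4]
Visit 4, push [2]
Visit 2, push []
Visit 7, push []
Visit 8, push [6]
Visit 6, push []

DFS order: [3, 1, 5, 0, 4, 2, 7, 8, 6]


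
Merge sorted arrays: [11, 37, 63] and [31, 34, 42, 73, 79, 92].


Take 11 from A
Take 31 from B
Take 34 from B
Take 37 from A
Take 42 from B
Take 63 from A

Merged: [11, 31, 34, 37, 42, 63, 73, 79, 92]


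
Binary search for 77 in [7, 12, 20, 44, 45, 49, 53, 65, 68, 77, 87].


Step 1: lo=0, hi=10, mid=5, val=49
Step 2: lo=6, hi=10, mid=8, val=68
Step 3: lo=9, hi=10, mid=9, val=77

Found at index 9


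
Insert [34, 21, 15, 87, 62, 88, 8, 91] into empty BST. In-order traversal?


Insert 34: root
Insert 21: L from 34
Insert 15: L from 34 -> L from 21
Insert 87: R from 34
Insert 62: R from 34 -> L from 87
Insert 88: R from 34 -> R from 87
Insert 8: L from 34 -> L from 21 -> L from 15
Insert 91: R from 34 -> R from 87 -> R from 88

In-order: [8, 15, 21, 34, 62, 87, 88, 91]


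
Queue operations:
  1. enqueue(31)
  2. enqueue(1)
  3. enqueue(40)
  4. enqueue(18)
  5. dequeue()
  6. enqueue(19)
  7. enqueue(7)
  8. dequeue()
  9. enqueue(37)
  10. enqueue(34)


enqueue(31) -> [31]
enqueue(1) -> [31, 1]
enqueue(40) -> [31, 1, 40]
enqueue(18) -> [31, 1, 40, 18]
dequeue()->31, [1, 40, 18]
enqueue(19) -> [1, 40, 18, 19]
enqueue(7) -> [1, 40, 18, 19, 7]
dequeue()->1, [40, 18, 19, 7]
enqueue(37) -> [40, 18, 19, 7, 37]
enqueue(34) -> [40, 18, 19, 7, 37, 34]

Final queue: [40, 18, 19, 7, 37, 34]


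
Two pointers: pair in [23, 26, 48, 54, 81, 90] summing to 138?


lo=0(23)+hi=5(90)=113
lo=1(26)+hi=5(90)=116
lo=2(48)+hi=5(90)=138

Yes: 48+90=138


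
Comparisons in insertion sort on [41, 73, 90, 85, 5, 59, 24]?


Algorithm: insertion sort
Input: [41, 73, 90, 85, 5, 59, 24]
Sorted: [5, 24, 41, 59, 73, 85, 90]

18


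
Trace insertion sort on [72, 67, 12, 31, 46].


Initial: [72, 67, 12, 31, 46]
Insert 67: [67, 72, 12, 31, 46]
Insert 12: [12, 67, 72, 31, 46]
Insert 31: [12, 31, 67, 72, 46]
Insert 46: [12, 31, 46, 67, 72]

Sorted: [12, 31, 46, 67, 72]


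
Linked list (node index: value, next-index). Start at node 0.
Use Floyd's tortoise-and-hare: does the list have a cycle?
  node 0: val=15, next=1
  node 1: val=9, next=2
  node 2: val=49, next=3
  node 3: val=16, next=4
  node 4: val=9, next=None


Floyd's tortoise (slow, +1) and hare (fast, +2):
  init: slow=0, fast=0
  step 1: slow=1, fast=2
  step 2: slow=2, fast=4
  step 3: fast -> None, no cycle

Cycle: no


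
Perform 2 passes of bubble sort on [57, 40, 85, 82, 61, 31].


Initial: [57, 40, 85, 82, 61, 31]
Pass 1: [40, 57, 82, 61, 31, 85] (4 swaps)
Pass 2: [40, 57, 61, 31, 82, 85] (2 swaps)

After 2 passes: [40, 57, 61, 31, 82, 85]


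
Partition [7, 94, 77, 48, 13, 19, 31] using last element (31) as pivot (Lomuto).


Pivot: 31
  7 <= 31: advance i (no swap)
  13 <= 31: swap -> [7, 13, 77, 48, 94, 19, 31]
  19 <= 31: swap -> [7, 13, 19, 48, 94, 77, 31]
Place pivot at 3: [7, 13, 19, 31, 94, 77, 48]

Partitioned: [7, 13, 19, 31, 94, 77, 48]


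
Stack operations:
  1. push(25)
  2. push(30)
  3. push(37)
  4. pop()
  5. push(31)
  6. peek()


push(25) -> [25]
push(30) -> [25, 30]
push(37) -> [25, 30, 37]
pop()->37, [25, 30]
push(31) -> [25, 30, 31]
peek()->31

Final stack: [25, 30, 31]


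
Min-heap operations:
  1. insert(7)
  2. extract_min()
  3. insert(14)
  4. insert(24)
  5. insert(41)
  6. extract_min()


insert(7) -> [7]
extract_min()->7, []
insert(14) -> [14]
insert(24) -> [14, 24]
insert(41) -> [14, 24, 41]
extract_min()->14, [24, 41]

Final heap: [24, 41]


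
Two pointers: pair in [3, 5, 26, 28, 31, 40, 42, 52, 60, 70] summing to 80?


lo=0(3)+hi=9(70)=73
lo=1(5)+hi=9(70)=75
lo=2(26)+hi=9(70)=96
lo=2(26)+hi=8(60)=86
lo=2(26)+hi=7(52)=78
lo=3(28)+hi=7(52)=80

Yes: 28+52=80


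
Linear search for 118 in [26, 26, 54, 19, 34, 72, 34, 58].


i=0: 26!=118
i=1: 26!=118
i=2: 54!=118
i=3: 19!=118
i=4: 34!=118
i=5: 72!=118
i=6: 34!=118
i=7: 58!=118

Not found, 8 comps


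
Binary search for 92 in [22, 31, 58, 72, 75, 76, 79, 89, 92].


Step 1: lo=0, hi=8, mid=4, val=75
Step 2: lo=5, hi=8, mid=6, val=79
Step 3: lo=7, hi=8, mid=7, val=89
Step 4: lo=8, hi=8, mid=8, val=92

Found at index 8


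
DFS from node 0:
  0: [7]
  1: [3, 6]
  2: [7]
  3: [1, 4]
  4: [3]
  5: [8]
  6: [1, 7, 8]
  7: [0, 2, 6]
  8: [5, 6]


Visit 0, push [7]
Visit 7, push [6, 2]
Visit 2, push []
Visit 6, push [8, 1]
Visit 1, push [3]
Visit 3, push [4]
Visit 4, push []
Visit 8, push [5]
Visit 5, push []

DFS order: [0, 7, 2, 6, 1, 3, 4, 8, 5]


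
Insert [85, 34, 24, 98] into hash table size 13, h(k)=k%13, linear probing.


Insert 85: h=7 -> slot 7
Insert 34: h=8 -> slot 8
Insert 24: h=11 -> slot 11
Insert 98: h=7, 2 probes -> slot 9

Table: [None, None, None, None, None, None, None, 85, 34, 98, None, 24, None]


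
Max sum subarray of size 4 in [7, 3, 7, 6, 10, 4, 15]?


[0:4]: 23
[1:5]: 26
[2:6]: 27
[3:7]: 35

Max: 35 at [3:7]


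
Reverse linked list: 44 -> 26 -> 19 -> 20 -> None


Step 1: curr=44, set curr.next=prev(None) | reversed so far: 44
Step 2: curr=26, set curr.next=prev(44) | reversed so far: 26 -> 44
Step 3: curr=19, set curr.next=prev(26) | reversed so far: 19 -> 26 -> 44
Step 4: curr=20, set curr.next=prev(19) | reversed so far: 20 -> 19 -> 26 -> 44

20 -> 19 -> 26 -> 44 -> None


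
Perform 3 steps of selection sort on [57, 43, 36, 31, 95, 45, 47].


Initial: [57, 43, 36, 31, 95, 45, 47]
Step 1: min=31 at 3
  Swap: [31, 43, 36, 57, 95, 45, 47]
Step 2: min=36 at 2
  Swap: [31, 36, 43, 57, 95, 45, 47]
Step 3: min=43 at 2
  Swap: [31, 36, 43, 57, 95, 45, 47]

After 3 steps: [31, 36, 43, 57, 95, 45, 47]


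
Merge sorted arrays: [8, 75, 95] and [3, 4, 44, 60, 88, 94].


Take 3 from B
Take 4 from B
Take 8 from A
Take 44 from B
Take 60 from B
Take 75 from A
Take 88 from B
Take 94 from B

Merged: [3, 4, 8, 44, 60, 75, 88, 94, 95]


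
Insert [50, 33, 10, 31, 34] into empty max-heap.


Insert 50: [50]
Insert 33: [50, 33]
Insert 10: [50, 33, 10]
Insert 31: [50, 33, 10, 31]
Insert 34: [50, 34, 10, 31, 33]

Final heap: [50, 34, 10, 31, 33]


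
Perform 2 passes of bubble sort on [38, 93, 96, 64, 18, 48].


Initial: [38, 93, 96, 64, 18, 48]
Pass 1: [38, 93, 64, 18, 48, 96] (3 swaps)
Pass 2: [38, 64, 18, 48, 93, 96] (3 swaps)

After 2 passes: [38, 64, 18, 48, 93, 96]


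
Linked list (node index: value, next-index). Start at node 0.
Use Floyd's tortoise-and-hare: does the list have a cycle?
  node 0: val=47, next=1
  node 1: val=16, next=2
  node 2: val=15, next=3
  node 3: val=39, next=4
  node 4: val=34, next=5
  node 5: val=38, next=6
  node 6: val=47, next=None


Floyd's tortoise (slow, +1) and hare (fast, +2):
  init: slow=0, fast=0
  step 1: slow=1, fast=2
  step 2: slow=2, fast=4
  step 3: slow=3, fast=6
  step 4: fast -> None, no cycle

Cycle: no


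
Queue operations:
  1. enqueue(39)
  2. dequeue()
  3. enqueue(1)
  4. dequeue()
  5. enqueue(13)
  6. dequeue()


enqueue(39) -> [39]
dequeue()->39, []
enqueue(1) -> [1]
dequeue()->1, []
enqueue(13) -> [13]
dequeue()->13, []

Final queue: []


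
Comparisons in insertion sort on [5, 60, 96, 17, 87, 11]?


Algorithm: insertion sort
Input: [5, 60, 96, 17, 87, 11]
Sorted: [5, 11, 17, 60, 87, 96]

12


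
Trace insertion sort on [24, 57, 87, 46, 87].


Initial: [24, 57, 87, 46, 87]
Insert 57: [24, 57, 87, 46, 87]
Insert 87: [24, 57, 87, 46, 87]
Insert 46: [24, 46, 57, 87, 87]
Insert 87: [24, 46, 57, 87, 87]

Sorted: [24, 46, 57, 87, 87]


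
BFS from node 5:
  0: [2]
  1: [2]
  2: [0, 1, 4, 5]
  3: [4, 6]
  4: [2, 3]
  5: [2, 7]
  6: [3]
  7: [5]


Visit 5, enqueue [2, 7]
Visit 2, enqueue [0, 1, 4]
Visit 7, enqueue []
Visit 0, enqueue []
Visit 1, enqueue []
Visit 4, enqueue [3]
Visit 3, enqueue [6]
Visit 6, enqueue []

BFS order: [5, 2, 7, 0, 1, 4, 3, 6]


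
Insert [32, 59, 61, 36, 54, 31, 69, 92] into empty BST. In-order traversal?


Insert 32: root
Insert 59: R from 32
Insert 61: R from 32 -> R from 59
Insert 36: R from 32 -> L from 59
Insert 54: R from 32 -> L from 59 -> R from 36
Insert 31: L from 32
Insert 69: R from 32 -> R from 59 -> R from 61
Insert 92: R from 32 -> R from 59 -> R from 61 -> R from 69

In-order: [31, 32, 36, 54, 59, 61, 69, 92]


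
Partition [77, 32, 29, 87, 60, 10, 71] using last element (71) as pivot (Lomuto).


Pivot: 71
  32 <= 71: swap -> [32, 77, 29, 87, 60, 10, 71]
  29 <= 71: swap -> [32, 29, 77, 87, 60, 10, 71]
  60 <= 71: swap -> [32, 29, 60, 87, 77, 10, 71]
  10 <= 71: swap -> [32, 29, 60, 10, 77, 87, 71]
Place pivot at 4: [32, 29, 60, 10, 71, 87, 77]

Partitioned: [32, 29, 60, 10, 71, 87, 77]


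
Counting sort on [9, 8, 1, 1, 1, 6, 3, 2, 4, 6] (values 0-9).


Input: [9, 8, 1, 1, 1, 6, 3, 2, 4, 6]
Counts: [0, 3, 1, 1, 1, 0, 2, 0, 1, 1]

Sorted: [1, 1, 1, 2, 3, 4, 6, 6, 8, 9]


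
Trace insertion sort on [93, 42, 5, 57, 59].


Initial: [93, 42, 5, 57, 59]
Insert 42: [42, 93, 5, 57, 59]
Insert 5: [5, 42, 93, 57, 59]
Insert 57: [5, 42, 57, 93, 59]
Insert 59: [5, 42, 57, 59, 93]

Sorted: [5, 42, 57, 59, 93]
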